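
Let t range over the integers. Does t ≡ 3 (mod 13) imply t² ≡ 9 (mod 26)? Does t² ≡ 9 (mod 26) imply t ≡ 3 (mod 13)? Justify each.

(⇒) fails and (⇐) fails.

Forward direction. This fails: take t = 16. Then 16 ≡ 3 (mod 13), but 16² = 256 ≡ 22 (mod 26), not 9.

Converse. This fails: take t = 23. Then 23² = 529 ≡ 9 (mod 26), yet 23 ≡ 10 (mod 13), not 3.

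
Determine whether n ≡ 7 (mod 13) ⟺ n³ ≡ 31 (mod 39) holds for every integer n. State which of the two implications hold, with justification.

Forward direction. This fails: take n = 20. Then 20 ≡ 7 (mod 13), but 20³ = 8000 ≡ 5 (mod 39), not 31.

Converse. This fails: take n = 34. Then 34³ = 39304 ≡ 31 (mod 39), yet 34 ≡ 8 (mod 13), not 7.

Neither implication holds.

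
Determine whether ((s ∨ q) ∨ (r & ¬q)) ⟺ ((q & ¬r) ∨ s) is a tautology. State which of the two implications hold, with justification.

[⇒] This fails. Under s = F, r = T, q = F, the left side is true but the right side is false.

[⇐] Assume the antecedent. If s is true, (s ∨ q) ∨ (r & ¬q) reduces to true regardless of the other variables. If s is false, the antecedent forces (s = F, r = F, q = T), and (s ∨ q) ∨ (r & ¬q) holds there. Either way (s ∨ q) ∨ (r & ¬q) holds.

The forward direction fails; the converse holds.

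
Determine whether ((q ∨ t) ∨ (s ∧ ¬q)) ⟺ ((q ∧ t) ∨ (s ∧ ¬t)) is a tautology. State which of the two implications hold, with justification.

(⇐) Assume the antecedent. If t is true, (q ∨ t) ∨ (s ∧ ¬q) reduces to true regardless of the other variables. If t is false, the antecedent forces (t = F, q = F, s = T) or (t = F, q = T, s = T), and (q ∨ t) ∨ (s ∧ ¬q) holds there. Either way (q ∨ t) ∨ (s ∧ ¬q) holds.

(⇒) This fails. Under t = T, q = F, s = F, the left side is true but the right side is false.

Not equivalent: only (⇐) holds.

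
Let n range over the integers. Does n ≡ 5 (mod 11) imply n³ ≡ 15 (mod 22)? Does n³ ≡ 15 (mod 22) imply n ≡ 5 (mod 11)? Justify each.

Only the reverse direction holds.

[⇒] This fails: take n = 16. Then 16 ≡ 5 (mod 11), but 16³ = 4096 ≡ 4 (mod 22), not 15.

[⇐] Conversely, the residues r modulo 22 with r³ ≡ 15 (mod 22) are exactly {5}, and each is ≡ 5 (mod 11).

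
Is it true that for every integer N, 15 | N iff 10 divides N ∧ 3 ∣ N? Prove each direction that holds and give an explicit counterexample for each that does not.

[⇒] This fails: take N = 15. Certainly 15 ∣ 15, but 10 ∤ 15.

[⇐] Suppose 10 ∣ N and 3 ∣ N. Any common multiple of 10 and 3 is a multiple of their lcm; here gcd(10, 3) = 1, so lcm(10, 3) = 10·3 = 30, so 30 ∣ N. Since 15 ∣ 30, it follows that 15 ∣ N.

(⇒) fails; (⇐) holds.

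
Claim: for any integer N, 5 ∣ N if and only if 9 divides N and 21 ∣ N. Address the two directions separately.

[⇒] This fails: take N = 5. Certainly 5 ∣ 5, but 9 ∤ 5.

[⇐] This fails: take N = 63. Both 9 ∣ 63 and 21 ∣ 63, yet 63 is not a multiple of 5 (since 63 = 12·5 + 3), so 5 ∤ 63.

(⇒) fails and (⇐) fails.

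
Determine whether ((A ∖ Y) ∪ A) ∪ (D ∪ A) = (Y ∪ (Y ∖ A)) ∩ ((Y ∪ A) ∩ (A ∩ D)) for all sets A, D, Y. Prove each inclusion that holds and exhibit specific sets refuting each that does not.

(⟸) Let x ∈ (Y ∪ (Y ∖ A)) ∩ ((Y ∪ A) ∩ (A ∩ D)). Then x ∈ A ∩ D ∩ Y, from which x ∈ ((A ∖ Y) ∪ A) ∪ (D ∪ A).

(⟹) This inclusion fails. Take A = {1}, D = ∅, Y = ∅; then 1 ∈ ((A ∖ Y) ∪ A) ∪ (D ∪ A) but 1 ∉ (Y ∪ (Y ∖ A)) ∩ ((Y ∪ A) ∩ (A ∩ D)).

(⊆) fails; (⊇) holds.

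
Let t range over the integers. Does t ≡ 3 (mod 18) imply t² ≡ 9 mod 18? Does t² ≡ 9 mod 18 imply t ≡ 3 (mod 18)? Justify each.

(⟹) Suppose t ≡ 3 (mod 18). Write t = 18j + 3. Then (18j + 3)² = 324j² + 108j + 9 = 18(18j² + 6j) + 9, so t² ≡ 9 (mod 18).

(⟸) This fails: take t = 9. Then 9² = 81 ≡ 9 (mod 18), yet 9 ≡ 9 (mod 18), not 3.

Only the forward direction holds.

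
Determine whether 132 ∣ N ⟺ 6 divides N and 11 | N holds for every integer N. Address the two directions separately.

(←) This fails: take N = 66. Both 6 ∣ 66 and 11 ∣ 66, yet 66 is not a multiple of 132 (since 66 = 0·132 + 66), so 132 ∤ 66.

(→) If 132 ∣ N, write N = 132q. Since 132 = 22·6, N = 6·(22q), so 6 ∣ N; and since 132 = 12·11, N = 11·(12q), so 11 ∣ N.

(⇒) holds; (⇐) fails.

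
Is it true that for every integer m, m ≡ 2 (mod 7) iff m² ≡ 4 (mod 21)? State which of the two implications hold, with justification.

(⟹) This fails: take m = 9. Then 9 ≡ 2 (mod 7), but 9² = 81 ≡ 18 (mod 21), not 4.

(⟸) This fails: take m = 5. Then 5² = 25 ≡ 4 (mod 21), yet 5 ≡ 5 (mod 7), not 2.

(⇒) fails and (⇐) fails.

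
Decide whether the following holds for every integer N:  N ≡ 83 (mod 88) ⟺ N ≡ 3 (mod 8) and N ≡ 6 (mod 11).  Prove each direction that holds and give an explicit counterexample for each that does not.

(→) Suppose N ≡ 83 (mod 88); write N = 88j + 83. Since 8 ∣ 88, reducing mod 8 gives N ≡ 83 ≡ 3 (mod 8); since 11 ∣ 88, reducing mod 11 gives N ≡ 83 ≡ 6 (mod 11).

(←) Conversely, if N ≡ 3 (mod 8) and N ≡ 6 (mod 11), then by the Chinese remainder theorem N ≡ 83 (mod 88). This is exactly N ≡ 83 (mod 88).

Both directions hold; the statement is true.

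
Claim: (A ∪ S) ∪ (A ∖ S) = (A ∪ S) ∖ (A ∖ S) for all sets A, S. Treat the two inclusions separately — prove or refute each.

The sets are not equal: only the reverse inclusion holds.

(⟹) This inclusion fails. Take A = {1}, S = ∅; then 1 ∈ (A ∪ S) ∪ (A ∖ S) but 1 ∉ (A ∪ S) ∖ (A ∖ S).

(⟸) Let x ∈ (A ∪ S) ∖ (A ∖ S). Then either x ∈ S and x ∉ A; or x ∈ A ∩ S. In each case x ∈ (A ∪ S) ∪ (A ∖ S), so (A ∪ S) ∖ (A ∖ S) ⊆ (A ∪ S) ∪ (A ∖ S).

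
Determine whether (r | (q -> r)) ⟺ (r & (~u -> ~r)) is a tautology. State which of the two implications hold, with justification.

[⇐] Assume the antecedent. If r is true, r | (q -> r) reduces to true regardless of the other variables. If r is false, the antecedent cannot hold. Either way r | (q -> r) holds.

[⇒] This fails. Under r = F, u = F, q = F, the left side is true but the right side is false.

Only the reverse direction holds.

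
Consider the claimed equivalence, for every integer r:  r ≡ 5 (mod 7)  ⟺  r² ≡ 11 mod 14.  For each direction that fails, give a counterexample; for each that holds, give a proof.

(→) This fails: take r = 12. Then 12 ≡ 5 (mod 7), but 12² = 144 ≡ 4 (mod 14), not 11.

(←) This fails: take r = 9. Then 9² = 81 ≡ 11 (mod 14), yet 9 ≡ 2 (mod 7), not 5.

(⇒) fails and (⇐) fails.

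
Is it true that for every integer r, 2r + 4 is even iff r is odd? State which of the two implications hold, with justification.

(⟸) Suppose r is odd. Since 2 is even, 2r is even for every r, so 2r + 4 has the same parity as 4, which is even. Hence 2r + 4 is even.

(⟹) This fails: take r = 4. Then 2r + 4 = 12, which is even, yet r = 4 is even, not odd.

Only the converse holds.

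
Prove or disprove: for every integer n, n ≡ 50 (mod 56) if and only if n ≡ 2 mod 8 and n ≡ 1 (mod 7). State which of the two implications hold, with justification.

(⇒) Suppose n ≡ 50 (mod 56); write n = 56j + 50. Since 8 ∣ 56, reducing mod 8 gives n ≡ 50 ≡ 2 (mod 8); since 7 ∣ 56, reducing mod 7 gives n ≡ 50 ≡ 1 (mod 7).

(⇐) Conversely, if n ≡ 2 (mod 8) and n ≡ 1 (mod 7), then by the Chinese remainder theorem n ≡ 50 (mod 56). This is exactly n ≡ 50 (mod 56).

Equivalent; both directions hold.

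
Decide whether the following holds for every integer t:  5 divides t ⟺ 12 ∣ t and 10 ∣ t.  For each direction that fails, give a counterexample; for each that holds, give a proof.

(→) This fails: take t = 5. Certainly 5 ∣ 5, but 12 ∤ 5.

(←) Suppose 12 ∣ t and 10 ∣ t. Any common multiple of 12 and 10 is a multiple of their lcm; here lcm(12, 10) = 12·10/gcd(12, 10) = 120/2 = 60, so 60 ∣ t. Since 5 ∣ 60, it follows that 5 ∣ t.

Only the converse holds.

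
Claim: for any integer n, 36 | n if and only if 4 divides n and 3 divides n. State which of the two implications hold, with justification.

[⇐] This fails: take n = 12. Both 4 ∣ 12 and 3 ∣ 12, yet 12 is not a multiple of 36 (since 12 = 0·36 + 12), so 36 ∤ 12.

[⇒] If 36 ∣ n, write n = 36q. Since 36 = 9·4, n = 4·(9q), so 4 ∣ n; and since 36 = 12·3, n = 3·(12q), so 3 ∣ n.

Not equivalent: only (⇒) holds.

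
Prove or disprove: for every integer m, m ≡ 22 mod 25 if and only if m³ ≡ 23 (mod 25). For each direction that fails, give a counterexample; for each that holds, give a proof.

Both directions hold; the statement is true.

(⇒) Suppose m ≡ 22 mod 25. Write m = 25j + 22. Then (25j + 22)³ = 15625j³ + 41250j² + 36300j + 10648 = 25(625j³ + 1650j² + 1452j + 425) + 23, so m³ ≡ 23 (mod 25).

(⇐) Conversely, suppose m³ ≡ 23 (mod 25). The only residue r in {0, …, 24} with r³ ≡ 23 (mod 25) is r = 22, so m ≡ 22 (mod 25).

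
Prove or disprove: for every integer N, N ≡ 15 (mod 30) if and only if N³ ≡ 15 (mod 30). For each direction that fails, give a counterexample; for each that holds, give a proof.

[⇒] Suppose N ≡ 15 (mod 30). Write N = 30j + 15. Then (30j + 15)³ = 27000j³ + 40500j² + 20250j + 3375 = 30(900j³ + 1350j² + 675j + 112) + 15, so N³ ≡ 15 (mod 30).

[⇐] Conversely, suppose N³ ≡ 15 (mod 30). The only residue r in {0, …, 29} with r³ ≡ 15 (mod 30) is r = 15, so N ≡ 15 (mod 30).

Both implications hold.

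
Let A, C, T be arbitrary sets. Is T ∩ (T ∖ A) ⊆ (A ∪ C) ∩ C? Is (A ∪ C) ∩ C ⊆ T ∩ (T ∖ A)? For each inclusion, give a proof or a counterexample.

Neither inclusion holds.

(⟹) This inclusion fails. Take A = ∅, C = ∅, T = {1}; then 1 ∈ T ∩ (T ∖ A) but 1 ∉ (A ∪ C) ∩ C.

(⟸) This inclusion fails. Take A = ∅, C = {1}, T = ∅; then 1 ∈ (A ∪ C) ∩ C but 1 ∉ T ∩ (T ∖ A).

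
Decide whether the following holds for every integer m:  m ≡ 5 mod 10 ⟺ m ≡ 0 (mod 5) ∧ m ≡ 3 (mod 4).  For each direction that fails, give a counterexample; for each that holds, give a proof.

[⇒] This fails: m = 5 gives 5 ≡ 5 (mod 10) but 5 ≡ 1 (mod 4), so the conjunction on the right does not hold.

[⇐] Conversely, if m ≡ 0 (mod 5) and m ≡ 3 (mod 4), then by the Chinese remainder theorem m ≡ 15 (mod 20). Since 15 ≡ 5 (mod 10) and 10 ∣ 20, we get m ≡ 5 (mod 10).

Only the reverse direction holds.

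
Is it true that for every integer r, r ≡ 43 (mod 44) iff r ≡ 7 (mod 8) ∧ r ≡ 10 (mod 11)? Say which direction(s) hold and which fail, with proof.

Only the reverse direction holds.

(→) This fails: r = 43 gives 43 ≡ 43 (mod 44) but 43 ≡ 3 (mod 8), so the conjunction on the right does not hold.

(←) Conversely, if r ≡ 7 (mod 8) and r ≡ 10 (mod 11), then by the Chinese remainder theorem r ≡ 87 (mod 88). Since 87 ≡ 43 (mod 44) and 44 ∣ 88, we get r ≡ 43 (mod 44).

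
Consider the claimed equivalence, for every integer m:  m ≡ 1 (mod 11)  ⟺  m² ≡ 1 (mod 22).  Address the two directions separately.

[⇒] This fails: take m = 12. Then 12 ≡ 1 (mod 11), but 12² = 144 ≡ 12 (mod 22), not 1.

[⇐] This fails: take m = 21. Then 21² = 441 ≡ 1 (mod 22), yet 21 ≡ 10 (mod 11), not 1.

Neither implication holds.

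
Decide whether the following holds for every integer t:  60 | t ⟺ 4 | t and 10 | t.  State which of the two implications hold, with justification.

Only the forward direction holds.

Forward direction. If 60 ∣ t, write t = 60q. Since 60 = 15·4, t = 4·(15q), so 4 ∣ t; and since 60 = 6·10, t = 10·(6q), so 10 ∣ t.

Converse. This fails: take t = 20. Both 4 ∣ 20 and 10 ∣ 20, yet 20 is not a multiple of 60 (since 20 = 0·60 + 20), so 60 ∤ 20.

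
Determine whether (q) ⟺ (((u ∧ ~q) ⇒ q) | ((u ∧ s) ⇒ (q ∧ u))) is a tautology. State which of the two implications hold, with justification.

The forward direction holds; the converse fails.

Forward direction. Assume the antecedent. If s is true, the antecedent forces (s = T, q = T, u = F) or (s = T, q = T, u = T), and the consequent holds there. If s is false, the consequent reduces to true regardless of the other variables. Either way the consequent holds.

Converse. This fails. Under s = F, q = F, u = F, the left side is false but the right side is true.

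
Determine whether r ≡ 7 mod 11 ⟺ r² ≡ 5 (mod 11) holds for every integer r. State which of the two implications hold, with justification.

Only the forward implication holds.

Converse. This fails: take r = 4. Then 4² = 16 ≡ 5 (mod 11), yet 4 ≡ 4 (mod 11), not 7.

Forward direction. Suppose r ≡ 7 mod 11. Write r = 11j + 7. Then (11j + 7)² = 121j² + 154j + 49 = 11(11j² + 14j + 4) + 5, so r² ≡ 5 (mod 11).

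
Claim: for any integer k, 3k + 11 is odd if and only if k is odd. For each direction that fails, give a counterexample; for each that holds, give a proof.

Both directions fail.

(⟹) This fails: k = 2 gives 3k + 11 = 17, which is odd, but 2 is even, not odd.

(⟸) This also fails: k = 3 is odd, but 3k + 11 = 20 is even, not odd.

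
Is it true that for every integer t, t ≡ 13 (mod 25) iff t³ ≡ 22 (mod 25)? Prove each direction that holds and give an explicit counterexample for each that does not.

(→) Suppose t ≡ 13 (mod 25). Write t = 25j + 13. Then (25j + 13)³ = 15625j³ + 24375j² + 12675j + 2197 = 25(625j³ + 975j² + 507j + 87) + 22, so t³ ≡ 22 (mod 25).

(←) Conversely, suppose t³ ≡ 22 (mod 25). The only residue r in {0, …, 24} with r³ ≡ 22 (mod 25) is r = 13, so t ≡ 13 (mod 25).

Equivalent; both directions hold.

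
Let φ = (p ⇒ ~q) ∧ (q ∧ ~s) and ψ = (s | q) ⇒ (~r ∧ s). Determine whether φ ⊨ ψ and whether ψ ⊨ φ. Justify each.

(→) This fails. Under p = F, q = T, r = F, s = F, the left side is true but the right side is false.

(←) This fails. Under p = F, q = F, r = F, s = F, the left side is false but the right side is true.

Neither direction holds.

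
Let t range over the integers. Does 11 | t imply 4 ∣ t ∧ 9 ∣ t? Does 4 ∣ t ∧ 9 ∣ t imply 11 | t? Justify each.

(⇒) fails and (⇐) fails.

(⇒) This fails: take t = 11. Certainly 11 ∣ 11, but 4 ∤ 11.

(⇐) This fails: take t = 36. Both 4 ∣ 36 and 9 ∣ 36, yet 36 is not a multiple of 11 (since 36 = 3·11 + 3), so 11 ∤ 36.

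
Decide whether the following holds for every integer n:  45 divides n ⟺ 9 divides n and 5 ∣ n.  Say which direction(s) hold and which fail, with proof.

Equivalent; both directions hold.

(⟹) If 45 ∣ n, write n = 45q. Since 45 = 5·9, n = 9·(5q), so 9 ∣ n; and since 45 = 9·5, n = 5·(9q), so 5 ∣ n.

(⟸) Suppose 9 ∣ n and 5 ∣ n. Any common multiple of 9 and 5 is a multiple of their lcm; here gcd(9, 5) = 1, so lcm(9, 5) = 9·5 = 45, so 45 ∣ n.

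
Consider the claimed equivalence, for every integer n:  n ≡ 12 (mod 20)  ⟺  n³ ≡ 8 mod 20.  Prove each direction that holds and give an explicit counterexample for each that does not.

Not equivalent: only (⇒) holds.

(⇒) Suppose n ≡ 12 (mod 20). Write n = 20j + 12. Then (20j + 12)³ = 8000j³ + 14400j² + 8640j + 1728 = 20(400j³ + 720j² + 432j + 86) + 8, so n³ ≡ 8 (mod 20).

(⇐) This fails: take n = 2. Then 2³ = 8 ≡ 8 (mod 20), yet 2 ≡ 2 (mod 20), not 12.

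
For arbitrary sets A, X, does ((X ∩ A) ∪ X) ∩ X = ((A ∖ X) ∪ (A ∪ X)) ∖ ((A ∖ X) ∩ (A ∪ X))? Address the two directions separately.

The two sets are equal.

Forward inclusion. Let x ∈ ((X ∩ A) ∪ X) ∩ X. Then either x ∈ X and x ∉ A; or x ∈ A ∩ X. In each case x ∈ ((A ∖ X) ∪ (A ∪ X)) ∖ ((A ∖ X) ∩ (A ∪ X)), so ((X ∩ A) ∪ X) ∩ X ⊆ ((A ∖ X) ∪ (A ∪ X)) ∖ ((A ∖ X) ∩ (A ∪ X)).

Reverse inclusion. Let x ∈ ((A ∖ X) ∪ (A ∪ X)) ∖ ((A ∖ X) ∩ (A ∪ X)). Then either x ∈ X and x ∉ A; or x ∈ A ∩ X. In each case x ∈ ((X ∩ A) ∪ X) ∩ X, so ((A ∖ X) ∪ (A ∪ X)) ∖ ((A ∖ X) ∩ (A ∪ X)) ⊆ ((X ∩ A) ∪ X) ∩ X.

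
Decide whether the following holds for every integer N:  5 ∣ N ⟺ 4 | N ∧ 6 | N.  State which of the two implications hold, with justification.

(⇒) This fails: take N = 5. Certainly 5 ∣ 5, but 4 ∤ 5.

(⇐) This fails: take N = 12. Both 4 ∣ 12 and 6 ∣ 12, yet 12 is not a multiple of 5 (since 12 = 2·5 + 2), so 5 ∤ 12.

(⇒) fails and (⇐) fails.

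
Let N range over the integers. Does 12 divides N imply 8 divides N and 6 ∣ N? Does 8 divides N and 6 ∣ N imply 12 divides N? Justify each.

Not equivalent: only (⇐) holds.

[⇒] This fails: take N = 12. Certainly 12 ∣ 12, but 8 ∤ 12.

[⇐] Suppose 8 ∣ N and 6 ∣ N. Any common multiple of 8 and 6 is a multiple of their lcm; here lcm(8, 6) = 8·6/gcd(8, 6) = 48/2 = 24, so 24 ∣ N. Since 12 ∣ 24, it follows that 12 ∣ N.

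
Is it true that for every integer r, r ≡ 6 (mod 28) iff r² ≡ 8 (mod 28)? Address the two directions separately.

(⟹) Suppose r ≡ 6 (mod 28). Write r = 28j + 6. Then (28j + 6)² = 784j² + 336j + 36 = 28(28j² + 12j + 1) + 8, so r² ≡ 8 (mod 28).

(⟸) This fails: take r = 8. Then 8² = 64 ≡ 8 (mod 28), yet 8 ≡ 8 (mod 28), not 6.

Not equivalent: only (⇒) holds.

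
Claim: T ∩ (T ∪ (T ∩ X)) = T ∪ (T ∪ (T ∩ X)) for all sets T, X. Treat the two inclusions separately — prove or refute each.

Both inclusions hold; the sets are equal.

Forward inclusion. Let x ∈ T ∩ (T ∪ (T ∩ X)). Then either x ∈ T and x ∉ X; or x ∈ T ∩ X. In each case x ∈ T ∪ (T ∪ (T ∩ X)), so T ∩ (T ∪ (T ∩ X)) ⊆ T ∪ (T ∪ (T ∩ X)).

Reverse inclusion. Let x ∈ T ∪ (T ∪ (T ∩ X)). Then either x ∈ T and x ∉ X; or x ∈ T ∩ X. In each case x ∈ T ∩ (T ∪ (T ∩ X)), so T ∪ (T ∪ (T ∩ X)) ⊆ T ∩ (T ∪ (T ∩ X)).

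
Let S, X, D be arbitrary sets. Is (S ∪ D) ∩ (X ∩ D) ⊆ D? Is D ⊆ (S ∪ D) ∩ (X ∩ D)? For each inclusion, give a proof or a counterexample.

(⊆) holds; (⊇) fails.

Forward inclusion. Let x ∈ (S ∪ D) ∩ (X ∩ D). Then either x ∈ X ∩ D and x ∉ S; or x ∈ S ∩ X ∩ D. In each case x ∈ D, so (S ∪ D) ∩ (X ∩ D) ⊆ D.

Reverse inclusion. This inclusion fails. Take S = ∅, X = ∅, D = {1}; then 1 ∈ D but 1 ∉ (S ∪ D) ∩ (X ∩ D).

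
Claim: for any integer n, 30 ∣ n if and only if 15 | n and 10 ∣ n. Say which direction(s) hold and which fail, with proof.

Both implications hold.

Forward direction. If 30 ∣ n, write n = 30q. Since 30 = 2·15, n = 15·(2q), so 15 ∣ n; and since 30 = 3·10, n = 10·(3q), so 10 ∣ n.

Converse. Suppose 15 ∣ n and 10 ∣ n. Any common multiple of 15 and 10 is a multiple of their lcm; here lcm(15, 10) = 15·10/gcd(15, 10) = 150/5 = 30, so 30 ∣ n.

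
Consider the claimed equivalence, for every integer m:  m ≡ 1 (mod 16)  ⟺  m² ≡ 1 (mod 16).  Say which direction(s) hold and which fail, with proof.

Only the forward direction holds.

(⇒) Suppose m ≡ 1 (mod 16). Write m = 16j + 1. Then (16j + 1)² = 256j² + 32j + 1 = 16(16j² + 2j) + 1, so m² ≡ 1 (mod 16).

(⇐) This fails: take m = 7. Then 7² = 49 ≡ 1 (mod 16), yet 7 ≡ 7 (mod 16), not 1.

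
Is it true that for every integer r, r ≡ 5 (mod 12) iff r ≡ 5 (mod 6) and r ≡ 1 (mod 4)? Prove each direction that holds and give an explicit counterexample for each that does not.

Both directions hold; the statement is true.

(←) If r ≡ 5 (mod 6) and r ≡ 1 (mod 4), then by the Chinese remainder theorem r ≡ 5 (mod 12). This is exactly r ≡ 5 (mod 12).

(→) Suppose r ≡ 5 (mod 12); write r = 12j + 5. Since 6 ∣ 12, reducing mod 6 gives r ≡ 5 (mod 6); since 4 ∣ 12, reducing mod 4 gives r ≡ 5 ≡ 1 (mod 4).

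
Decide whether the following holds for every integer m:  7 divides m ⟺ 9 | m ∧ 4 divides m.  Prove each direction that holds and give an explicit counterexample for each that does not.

Forward direction. This fails: take m = 7. Certainly 7 ∣ 7, but 9 ∤ 7.

Converse. This fails: take m = 36. Both 9 ∣ 36 and 4 ∣ 36, yet 36 is not a multiple of 7 (since 36 = 5·7 + 1), so 7 ∤ 36.

Both directions fail.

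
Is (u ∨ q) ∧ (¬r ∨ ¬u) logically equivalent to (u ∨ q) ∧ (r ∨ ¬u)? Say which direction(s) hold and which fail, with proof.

(⇒) This fails. Under q = F, r = F, u = T, the left side is true but the right side is false.

(⇐) This fails. Under q = F, r = T, u = T, the left side is false but the right side is true.

Neither implication holds.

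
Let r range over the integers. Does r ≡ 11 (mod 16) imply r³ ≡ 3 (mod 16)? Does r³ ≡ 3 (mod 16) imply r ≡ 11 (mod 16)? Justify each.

Equivalent; both directions hold.

(→) Suppose r ≡ 11 (mod 16). Write r = 16j + 11. Then (16j + 11)³ = 4096j³ + 8448j² + 5808j + 1331 = 16(256j³ + 528j² + 363j + 83) + 3, so r³ ≡ 3 (mod 16).

(←) Conversely, suppose r³ ≡ 3 (mod 16). The only residue r in {0, …, 15} with r³ ≡ 3 (mod 16) is r = 11, so r ≡ 11 (mod 16).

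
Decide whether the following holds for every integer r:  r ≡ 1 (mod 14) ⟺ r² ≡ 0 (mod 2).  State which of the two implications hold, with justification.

[⇒] This fails: take r = 1. Then 1 ≡ 1 (mod 14), but 1² = 1 ≡ 1 (mod 2), not 0.

[⇐] This fails: take r = 0. Then 0² = 0 ≡ 0 (mod 2), yet 0 ≡ 0 (mod 14), not 1.

(⇒) fails and (⇐) fails.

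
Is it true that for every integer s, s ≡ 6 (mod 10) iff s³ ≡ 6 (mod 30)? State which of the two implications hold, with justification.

(⇒) fails; (⇐) holds.

(→) This fails: take s = 16. Then 16 ≡ 6 (mod 10), but 16³ = 4096 ≡ 16 (mod 30), not 6.

(←) Conversely, the residues r modulo 30 with r³ ≡ 6 (mod 30) are exactly {6}, and each is ≡ 6 (mod 10).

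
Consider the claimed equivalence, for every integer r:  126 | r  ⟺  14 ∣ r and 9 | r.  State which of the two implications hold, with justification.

[⇒] If 126 ∣ r, write r = 126q. Since 126 = 9·14, r = 14·(9q), so 14 ∣ r; and since 126 = 14·9, r = 9·(14q), so 9 ∣ r.

[⇐] Suppose 14 ∣ r and 9 ∣ r. Any common multiple of 14 and 9 is a multiple of their lcm; here gcd(14, 9) = 1, so lcm(14, 9) = 14·9 = 126, so 126 ∣ r.

Both implications hold.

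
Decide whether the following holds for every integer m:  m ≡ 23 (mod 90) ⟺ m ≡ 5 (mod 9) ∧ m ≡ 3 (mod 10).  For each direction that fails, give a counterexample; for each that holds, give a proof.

Both directions hold; the statement is true.

(⟹) Suppose m ≡ 23 (mod 90); write m = 90j + 23. Since 9 ∣ 90, reducing mod 9 gives m ≡ 23 ≡ 5 (mod 9); since 10 ∣ 90, reducing mod 10 gives m ≡ 23 ≡ 3 (mod 10).

(⟸) Conversely, if m ≡ 5 (mod 9) and m ≡ 3 (mod 10), then by the Chinese remainder theorem m ≡ 23 (mod 90). This is exactly m ≡ 23 (mod 90).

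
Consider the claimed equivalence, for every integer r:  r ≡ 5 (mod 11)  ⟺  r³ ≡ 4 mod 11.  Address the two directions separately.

[⇒] Suppose r ≡ 5 (mod 11). Write r = 11j + 5. Then (11j + 5)³ = 1331j³ + 1815j² + 825j + 125 = 11(121j³ + 165j² + 75j + 11) + 4, so r³ ≡ 4 (mod 11).

[⇐] Conversely, suppose r³ ≡ 4 (mod 11). The only residue r in {0, …, 10} with r³ ≡ 4 (mod 11) is r = 5, so r ≡ 5 (mod 11).

Both implications hold.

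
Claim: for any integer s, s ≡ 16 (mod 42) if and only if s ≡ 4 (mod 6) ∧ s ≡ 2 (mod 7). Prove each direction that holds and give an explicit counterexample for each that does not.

Converse. If s ≡ 4 (mod 6) and s ≡ 2 (mod 7), then by the Chinese remainder theorem s ≡ 16 (mod 42). This is exactly s ≡ 16 (mod 42).

Forward direction. Suppose s ≡ 16 (mod 42); write s = 42j + 16. Since 6 ∣ 42, reducing mod 6 gives s ≡ 16 ≡ 4 (mod 6); since 7 ∣ 42, reducing mod 7 gives s ≡ 16 ≡ 2 (mod 7).

Both directions hold; the statement is true.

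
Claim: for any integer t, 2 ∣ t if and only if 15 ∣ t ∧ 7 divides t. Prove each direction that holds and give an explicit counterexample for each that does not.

(⟹) This fails: take t = 2. Certainly 2 ∣ 2, but 15 ∤ 2.

(⟸) This fails: take t = 105. Both 15 ∣ 105 and 7 ∣ 105, yet 105 is not a multiple of 2 (since 105 = 52·2 + 1), so 2 ∤ 105.

Neither direction holds.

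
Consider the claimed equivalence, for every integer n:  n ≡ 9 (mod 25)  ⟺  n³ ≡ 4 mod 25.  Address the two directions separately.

Both implications hold.

(⇒) Suppose n ≡ 9 (mod 25). Write n = 25j + 9. Then (25j + 9)³ = 15625j³ + 16875j² + 6075j + 729 = 25(625j³ + 675j² + 243j + 29) + 4, so n³ ≡ 4 (mod 25).

(⇐) Conversely, suppose n³ ≡ 4 (mod 25). The only residue r in {0, …, 24} with r³ ≡ 4 (mod 25) is r = 9, so n ≡ 9 (mod 25).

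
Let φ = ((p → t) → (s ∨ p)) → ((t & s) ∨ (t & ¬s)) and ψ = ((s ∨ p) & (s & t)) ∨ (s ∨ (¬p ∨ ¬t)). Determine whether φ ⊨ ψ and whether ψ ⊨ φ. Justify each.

(⇒) This fails. Under t = T, s = F, p = T, the left side is true but the right side is false.

(⇐) This fails. Under t = F, s = T, p = F, the left side is false but the right side is true.

Neither direction holds.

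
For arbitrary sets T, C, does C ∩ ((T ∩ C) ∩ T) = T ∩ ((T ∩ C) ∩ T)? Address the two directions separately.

Reverse inclusion. Let x ∈ T ∩ ((T ∩ C) ∩ T). Then x ∈ T ∩ C, from which x ∈ C ∩ ((T ∩ C) ∩ T).

Forward inclusion. Let x ∈ C ∩ ((T ∩ C) ∩ T). Then x ∈ T ∩ C, from which x ∈ T ∩ ((T ∩ C) ∩ T).

The two sets are equal.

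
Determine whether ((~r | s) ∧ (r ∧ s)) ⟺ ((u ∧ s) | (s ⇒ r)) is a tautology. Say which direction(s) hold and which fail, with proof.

Not equivalent: only (⇒) holds.

(⟹) Assume the antecedent. If s is true, the antecedent forces (s = T, u = F, r = T) or (s = T, u = T, r = T), and (u ∧ s) | (s ⇒ r) holds there. If s is false, the antecedent cannot hold. Either way (u ∧ s) | (s ⇒ r) holds.

(⟸) This fails. Under s = F, u = F, r = F, the left side is false but the right side is true.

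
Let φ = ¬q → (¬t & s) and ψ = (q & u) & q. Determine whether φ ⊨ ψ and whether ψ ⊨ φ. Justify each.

The forward direction fails; the converse holds.

(⇒) This fails. Under s = T, q = F, u = F, t = F, the left side is true but the right side is false.

(⇐) Assume the antecedent. If s is true, the antecedent forces (s = T, q = T, u = T, t = F) or (s = T, q = T, u = T, t = T), and ¬q → (¬t & s) holds there. If s is false, the antecedent forces (s = F, q = T, u = T, t = F) or (s = F, q = T, u = T, t = T), and ¬q → (¬t & s) holds there. Either way ¬q → (¬t & s) holds.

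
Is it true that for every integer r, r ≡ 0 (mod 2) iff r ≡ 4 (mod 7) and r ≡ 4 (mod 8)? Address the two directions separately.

Only the reverse direction holds.

Forward direction. This fails: r = 0 gives 0 ≡ 0 (mod 2) but 0 ≡ 0 (mod 7), so the conjunction on the right does not hold.

Converse. If r ≡ 4 (mod 7) and r ≡ 4 (mod 8), then by the Chinese remainder theorem r ≡ 4 (mod 56). Since 4 ≡ 0 (mod 2) and 2 ∣ 56, we get r ≡ 0 (mod 2).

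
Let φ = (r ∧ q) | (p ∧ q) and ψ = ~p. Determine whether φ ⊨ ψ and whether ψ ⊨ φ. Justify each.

[⇒] This fails. Under q = T, p = T, r = F, the left side is true but the right side is false.

[⇐] This fails. Under q = F, p = F, r = F, the left side is false but the right side is true.

Neither implication holds.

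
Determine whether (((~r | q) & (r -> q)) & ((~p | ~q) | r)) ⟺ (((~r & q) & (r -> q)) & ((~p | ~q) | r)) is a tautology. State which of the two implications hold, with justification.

The forward direction fails; the converse holds.

(→) This fails. Under q = F, r = F, p = F, the left side is true but the right side is false.

(←) Assume the antecedent. If q is true, the antecedent forces (q = T, r = F, p = F), and the consequent holds there. If q is false, the antecedent cannot hold. Either way the consequent holds.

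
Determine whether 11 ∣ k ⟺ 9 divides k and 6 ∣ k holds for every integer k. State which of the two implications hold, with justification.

Neither direction holds.

(⟹) This fails: take k = 11. Certainly 11 ∣ 11, but 9 ∤ 11.

(⟸) This fails: take k = 18. Both 9 ∣ 18 and 6 ∣ 18, yet 18 is not a multiple of 11 (since 18 = 1·11 + 7), so 11 ∤ 18.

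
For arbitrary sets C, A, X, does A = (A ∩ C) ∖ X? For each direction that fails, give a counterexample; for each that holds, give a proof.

The sets are not equal: only the reverse inclusion holds.

Reverse inclusion. Let x ∈ (A ∩ C) ∖ X. Then x ∈ C ∩ A and x ∉ X, from which x ∈ A.

Forward inclusion. This inclusion fails. Take C = ∅, A = {1}, X = ∅; then 1 ∈ A but 1 ∉ (A ∩ C) ∖ X.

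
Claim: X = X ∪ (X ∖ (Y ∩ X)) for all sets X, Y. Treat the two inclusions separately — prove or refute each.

Both inclusions hold.

(⟸) Let x ∈ X ∪ (X ∖ (Y ∩ X)). Then either x ∈ X and x ∉ Y; or x ∈ X ∩ Y. In each case x ∈ X, so X ∪ (X ∖ (Y ∩ X)) ⊆ X.

(⟹) Let x ∈ X. Then either x ∈ X and x ∉ Y; or x ∈ X ∩ Y. In each case x ∈ X ∪ (X ∖ (Y ∩ X)), so X ⊆ X ∪ (X ∖ (Y ∩ X)).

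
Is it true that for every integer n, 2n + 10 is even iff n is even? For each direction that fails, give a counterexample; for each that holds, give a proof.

(→) This fails: take n = 1. Then 2n + 10 = 12, which is even, yet n = 1 is odd, not even.

(←) Suppose n is even. Since 2 is even, 2n is even for every n, so 2n + 10 has the same parity as 10, which is even. Hence 2n + 10 is even.

Not equivalent: only (⇐) holds.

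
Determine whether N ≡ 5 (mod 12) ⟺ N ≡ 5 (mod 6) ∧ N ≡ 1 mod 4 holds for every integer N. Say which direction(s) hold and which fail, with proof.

Both implications hold.

Forward direction. Suppose N ≡ 5 (mod 12); write N = 12j + 5. Since 6 ∣ 12, reducing mod 6 gives N ≡ 5 (mod 6); since 4 ∣ 12, reducing mod 4 gives N ≡ 5 ≡ 1 (mod 4).

Converse. If N ≡ 5 (mod 6) and N ≡ 1 (mod 4), then by the Chinese remainder theorem N ≡ 5 (mod 12). This is exactly N ≡ 5 (mod 12).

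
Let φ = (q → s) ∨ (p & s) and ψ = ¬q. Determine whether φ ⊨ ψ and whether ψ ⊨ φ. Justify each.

Only the converse holds.

Converse. Assume the antecedent. If s is true, (q → s) ∨ (p & s) reduces to true regardless of the other variables. If s is false, the antecedent forces (s = F, q = F, p = F) or (s = F, q = F, p = T), and (q → s) ∨ (p & s) holds there. Either way (q → s) ∨ (p & s) holds.

Forward direction. This fails. Under s = T, q = T, p = F, the left side is true but the right side is false.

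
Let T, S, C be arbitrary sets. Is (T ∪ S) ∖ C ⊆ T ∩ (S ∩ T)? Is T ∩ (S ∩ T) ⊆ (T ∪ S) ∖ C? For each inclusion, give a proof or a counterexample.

(⟹) This inclusion fails. Take T = {1}, S = ∅, C = ∅; then 1 ∈ (T ∪ S) ∖ C but 1 ∉ T ∩ (S ∩ T).

(⟸) This inclusion fails. Take T = {1}, S = {1}, C = {1}; then 1 ∈ T ∩ (S ∩ T) but 1 ∉ (T ∪ S) ∖ C.

Both inclusions fail.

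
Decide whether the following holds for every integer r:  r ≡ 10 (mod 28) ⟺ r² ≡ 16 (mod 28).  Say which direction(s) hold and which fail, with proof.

The forward direction holds; the converse fails.

(→) Suppose r ≡ 10 (mod 28). Write r = 28j + 10. Then (28j + 10)² = 784j² + 560j + 100 = 28(28j² + 20j + 3) + 16, so r² ≡ 16 (mod 28).

(←) This fails: take r = 4. Then 4² = 16 ≡ 16 (mod 28), yet 4 ≡ 4 (mod 28), not 10.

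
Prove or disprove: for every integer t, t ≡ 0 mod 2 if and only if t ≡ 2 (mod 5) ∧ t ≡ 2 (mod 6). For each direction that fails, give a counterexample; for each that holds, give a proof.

(⇒) This fails: t = 0 gives 0 ≡ 0 (mod 2) but 0 ≡ 0 (mod 5), so the conjunction on the right does not hold.

(⇐) Conversely, if t ≡ 2 (mod 5) and t ≡ 2 (mod 6), then by the Chinese remainder theorem t ≡ 2 (mod 30). Since 2 ≡ 0 (mod 2) and 2 ∣ 30, we get t ≡ 0 (mod 2).

The forward direction fails; the converse holds.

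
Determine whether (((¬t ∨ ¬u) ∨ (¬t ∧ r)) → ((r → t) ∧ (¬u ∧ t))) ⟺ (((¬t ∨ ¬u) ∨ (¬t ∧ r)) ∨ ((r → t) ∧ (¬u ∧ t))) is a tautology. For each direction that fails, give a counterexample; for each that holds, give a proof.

Forward direction. This fails. Under u = T, r = F, t = T, the left side is true but the right side is false.

Converse. This fails. Under u = F, r = F, t = F, the left side is false but the right side is true.

Neither direction holds.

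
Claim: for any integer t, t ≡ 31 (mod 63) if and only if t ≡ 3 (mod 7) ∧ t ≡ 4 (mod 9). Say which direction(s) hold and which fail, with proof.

Both implications hold.

Forward direction. Suppose t ≡ 31 (mod 63); write t = 63j + 31. Since 7 ∣ 63, reducing mod 7 gives t ≡ 31 ≡ 3 (mod 7); since 9 ∣ 63, reducing mod 9 gives t ≡ 31 ≡ 4 (mod 9).

Converse. If t ≡ 3 (mod 7) and t ≡ 4 (mod 9), then by the Chinese remainder theorem t ≡ 31 (mod 63). This is exactly t ≡ 31 (mod 63).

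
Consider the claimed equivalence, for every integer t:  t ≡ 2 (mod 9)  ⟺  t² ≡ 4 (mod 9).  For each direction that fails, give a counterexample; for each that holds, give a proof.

(⟸) This fails: take t = 7. Then 7² = 49 ≡ 4 (mod 9), yet 7 ≡ 7 (mod 9), not 2.

(⟹) Suppose t ≡ 2 (mod 9). Write t = 9j + 2. Then (9j + 2)² = 81j² + 36j + 4 = 9(9j² + 4j) + 4, so t² ≡ 4 (mod 9).

The forward direction holds; the converse fails.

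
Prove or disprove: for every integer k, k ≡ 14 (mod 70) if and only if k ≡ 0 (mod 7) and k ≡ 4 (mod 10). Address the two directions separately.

The biconditional holds.

(→) Suppose k ≡ 14 (mod 70); write k = 70j + 14. Since 7 ∣ 70, reducing mod 7 gives k ≡ 14 ≡ 0 (mod 7); since 10 ∣ 70, reducing mod 10 gives k ≡ 14 ≡ 4 (mod 10).

(←) Conversely, if k ≡ 0 (mod 7) and k ≡ 4 (mod 10), then by the Chinese remainder theorem k ≡ 14 (mod 70). This is exactly k ≡ 14 (mod 70).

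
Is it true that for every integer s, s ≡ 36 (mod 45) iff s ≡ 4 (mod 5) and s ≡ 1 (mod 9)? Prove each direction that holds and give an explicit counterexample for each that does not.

Neither direction holds.

Forward direction. This fails: s = 36 gives 36 ≡ 36 (mod 45) but 36 ≡ 1 (mod 5), so the conjunction on the right does not hold.

Converse. This fails: s = 19 satisfies both congruences on the right (19 ≡ 4 mod 5 and 19 ≡ 1 mod 9) yet 19 ≡ 19 (mod 45), not 36.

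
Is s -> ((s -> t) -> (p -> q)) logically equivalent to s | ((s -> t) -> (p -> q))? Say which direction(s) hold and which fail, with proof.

[⇒] This fails. Under s = F, q = F, t = F, p = T, the left side is true but the right side is false.

[⇐] This fails. Under s = T, q = F, t = T, p = T, the left side is false but the right side is true.

Neither implication holds.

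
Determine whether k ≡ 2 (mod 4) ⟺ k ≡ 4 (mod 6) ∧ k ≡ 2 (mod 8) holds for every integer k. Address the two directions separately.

Not equivalent: only (⇐) holds.

(⟹) This fails: k = 2 gives 2 ≡ 2 (mod 4) but 2 ≡ 2 (mod 6), so the conjunction on the right does not hold.

(⟸) Conversely, if k ≡ 4 (mod 6) and k ≡ 2 (mod 8), then by the Chinese remainder theorem k ≡ 10 (mod 24). Since 10 ≡ 2 (mod 4) and 4 ∣ 24, we get k ≡ 2 (mod 4).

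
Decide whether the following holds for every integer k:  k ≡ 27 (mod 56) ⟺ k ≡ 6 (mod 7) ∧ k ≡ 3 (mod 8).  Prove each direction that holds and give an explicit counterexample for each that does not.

(→) Suppose k ≡ 27 (mod 56); write k = 56j + 27. Since 7 ∣ 56, reducing mod 7 gives k ≡ 27 ≡ 6 (mod 7); since 8 ∣ 56, reducing mod 8 gives k ≡ 27 ≡ 3 (mod 8).

(←) Conversely, if k ≡ 6 (mod 7) and k ≡ 3 (mod 8), then by the Chinese remainder theorem k ≡ 27 (mod 56). This is exactly k ≡ 27 (mod 56).

Equivalent; both directions hold.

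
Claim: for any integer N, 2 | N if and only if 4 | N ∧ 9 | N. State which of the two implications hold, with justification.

Only the converse holds.

[⇒] This fails: take N = 2. Certainly 2 ∣ 2, but 4 ∤ 2.

[⇐] Suppose 4 ∣ N and 9 ∣ N. Any common multiple of 4 and 9 is a multiple of their lcm; here gcd(4, 9) = 1, so lcm(4, 9) = 4·9 = 36, so 36 ∣ N. Since 2 ∣ 36, it follows that 2 ∣ N.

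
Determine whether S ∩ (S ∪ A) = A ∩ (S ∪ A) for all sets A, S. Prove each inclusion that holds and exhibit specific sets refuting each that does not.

Forward inclusion. This inclusion fails. Take A = ∅, S = {1}; then 1 ∈ S ∩ (S ∪ A) but 1 ∉ A ∩ (S ∪ A).

Reverse inclusion. This inclusion fails. Take A = {1}, S = ∅; then 1 ∈ A ∩ (S ∪ A) but 1 ∉ S ∩ (S ∪ A).

(⊆) fails and (⊇) fails.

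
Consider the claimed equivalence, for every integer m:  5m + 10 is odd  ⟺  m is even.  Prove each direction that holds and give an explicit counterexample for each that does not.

(⇒) fails and (⇐) fails.

(⟹) This fails: m = 1 gives 5m + 10 = 15, which is odd, but 1 is odd, not even.

(⟸) This also fails: m = 6 is even, but 5m + 10 = 40 is even, not odd.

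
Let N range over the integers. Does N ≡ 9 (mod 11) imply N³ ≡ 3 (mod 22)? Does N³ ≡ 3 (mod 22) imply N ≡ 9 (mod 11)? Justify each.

[⇐] The residues r modulo 22 with r³ ≡ 3 (mod 22) are exactly {9}, and each is ≡ 9 (mod 11).

[⇒] This fails: take N = 20. Then 20 ≡ 9 (mod 11), but 20³ = 8000 ≡ 14 (mod 22), not 3.

(⇒) fails; (⇐) holds.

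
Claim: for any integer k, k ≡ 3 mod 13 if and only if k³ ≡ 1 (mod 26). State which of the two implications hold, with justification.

Both directions fail.

(⇒) This fails: take k = 16. Then 16 ≡ 3 (mod 13), but 16³ = 4096 ≡ 14 (mod 26), not 1.

(⇐) This fails: take k = 1. Then 1³ = 1 ≡ 1 (mod 26), yet 1 ≡ 1 (mod 13), not 3.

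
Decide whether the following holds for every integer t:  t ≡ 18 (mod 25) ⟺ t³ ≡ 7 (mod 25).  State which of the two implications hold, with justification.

Equivalent; both directions hold.

(→) Suppose t ≡ 18 (mod 25). Write t = 25j + 18. Then (25j + 18)³ = 15625j³ + 33750j² + 24300j + 5832 = 25(625j³ + 1350j² + 972j + 233) + 7, so t³ ≡ 7 (mod 25).

(←) Conversely, suppose t³ ≡ 7 (mod 25). The only residue r in {0, …, 24} with r³ ≡ 7 (mod 25) is r = 18, so t ≡ 18 (mod 25).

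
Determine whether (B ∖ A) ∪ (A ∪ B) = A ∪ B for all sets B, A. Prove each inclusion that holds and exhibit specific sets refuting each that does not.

Both inclusions hold.

(⟹) Let x ∈ (B ∖ A) ∪ (A ∪ B). Then either x ∈ B and x ∉ A; or x ∈ A and x ∉ B; or x ∈ B ∩ A. In each case x ∈ A ∪ B, so (B ∖ A) ∪ (A ∪ B) ⊆ A ∪ B.

(⟸) Let x ∈ A ∪ B. Then either x ∈ B and x ∉ A; or x ∈ A and x ∉ B; or x ∈ B ∩ A. In each case x ∈ (B ∖ A) ∪ (A ∪ B), so A ∪ B ⊆ (B ∖ A) ∪ (A ∪ B).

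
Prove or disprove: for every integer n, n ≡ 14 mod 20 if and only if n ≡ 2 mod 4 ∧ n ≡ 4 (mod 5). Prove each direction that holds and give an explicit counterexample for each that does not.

(→) Suppose n ≡ 14 (mod 20); write n = 20j + 14. Since 4 ∣ 20, reducing mod 4 gives n ≡ 14 ≡ 2 (mod 4); since 5 ∣ 20, reducing mod 5 gives n ≡ 14 ≡ 4 (mod 5).

(←) Conversely, if n ≡ 2 (mod 4) and n ≡ 4 (mod 5), then by the Chinese remainder theorem n ≡ 14 (mod 20). This is exactly n ≡ 14 (mod 20).

Both directions hold.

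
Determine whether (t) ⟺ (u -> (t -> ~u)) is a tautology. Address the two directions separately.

(⇒) fails and (⇐) fails.

(⇒) This fails. Under u = T, t = T, the left side is true but the right side is false.

(⇐) This fails. Under u = F, t = F, the left side is false but the right side is true.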